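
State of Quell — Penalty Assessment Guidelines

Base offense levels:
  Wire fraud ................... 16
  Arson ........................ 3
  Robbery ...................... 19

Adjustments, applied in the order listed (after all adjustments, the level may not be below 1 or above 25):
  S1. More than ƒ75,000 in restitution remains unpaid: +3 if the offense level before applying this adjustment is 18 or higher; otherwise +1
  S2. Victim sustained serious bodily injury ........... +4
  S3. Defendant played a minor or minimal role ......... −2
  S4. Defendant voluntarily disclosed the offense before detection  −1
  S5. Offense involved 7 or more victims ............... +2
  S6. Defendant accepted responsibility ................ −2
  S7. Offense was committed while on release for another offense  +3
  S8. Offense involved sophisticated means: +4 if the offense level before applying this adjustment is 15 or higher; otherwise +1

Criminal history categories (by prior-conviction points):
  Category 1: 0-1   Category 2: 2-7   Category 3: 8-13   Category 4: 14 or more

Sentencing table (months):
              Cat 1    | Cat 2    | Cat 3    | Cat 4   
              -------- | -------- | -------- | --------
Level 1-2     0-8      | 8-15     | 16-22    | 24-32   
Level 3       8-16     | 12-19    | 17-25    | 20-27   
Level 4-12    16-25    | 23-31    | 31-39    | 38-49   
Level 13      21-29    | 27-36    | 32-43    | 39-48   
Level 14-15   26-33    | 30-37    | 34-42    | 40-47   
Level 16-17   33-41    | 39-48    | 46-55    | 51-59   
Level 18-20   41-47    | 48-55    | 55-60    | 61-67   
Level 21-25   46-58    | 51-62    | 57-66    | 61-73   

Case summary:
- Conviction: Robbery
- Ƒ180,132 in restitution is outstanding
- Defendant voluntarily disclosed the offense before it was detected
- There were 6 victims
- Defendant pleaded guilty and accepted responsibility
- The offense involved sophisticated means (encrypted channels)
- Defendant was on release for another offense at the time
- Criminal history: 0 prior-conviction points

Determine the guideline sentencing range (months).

46-58 months

Base offense level for robbery: 19.
S1 applies (level before this adjustment is 19 ≥ 18, so +3): 19 + 3 = 22.
S3 does not apply.
S4 applies: 22 − 1 = 21.
S6 applies: 21 − 2 = 19.
S7 applies: 19 + 3 = 22.
S8 applies (level before this adjustment is 22 ≥ 15, so +4): 22 + 4 = 26.
Level 26 exceeds the maximum of 25; capped at 25.
Final offense level: 25.
Criminal history: 0 prior points → Category 1 (0-1).
Level 25 falls in the 21-25 band.
Grid: Level 21-25 × Category 1 = 46-58 months.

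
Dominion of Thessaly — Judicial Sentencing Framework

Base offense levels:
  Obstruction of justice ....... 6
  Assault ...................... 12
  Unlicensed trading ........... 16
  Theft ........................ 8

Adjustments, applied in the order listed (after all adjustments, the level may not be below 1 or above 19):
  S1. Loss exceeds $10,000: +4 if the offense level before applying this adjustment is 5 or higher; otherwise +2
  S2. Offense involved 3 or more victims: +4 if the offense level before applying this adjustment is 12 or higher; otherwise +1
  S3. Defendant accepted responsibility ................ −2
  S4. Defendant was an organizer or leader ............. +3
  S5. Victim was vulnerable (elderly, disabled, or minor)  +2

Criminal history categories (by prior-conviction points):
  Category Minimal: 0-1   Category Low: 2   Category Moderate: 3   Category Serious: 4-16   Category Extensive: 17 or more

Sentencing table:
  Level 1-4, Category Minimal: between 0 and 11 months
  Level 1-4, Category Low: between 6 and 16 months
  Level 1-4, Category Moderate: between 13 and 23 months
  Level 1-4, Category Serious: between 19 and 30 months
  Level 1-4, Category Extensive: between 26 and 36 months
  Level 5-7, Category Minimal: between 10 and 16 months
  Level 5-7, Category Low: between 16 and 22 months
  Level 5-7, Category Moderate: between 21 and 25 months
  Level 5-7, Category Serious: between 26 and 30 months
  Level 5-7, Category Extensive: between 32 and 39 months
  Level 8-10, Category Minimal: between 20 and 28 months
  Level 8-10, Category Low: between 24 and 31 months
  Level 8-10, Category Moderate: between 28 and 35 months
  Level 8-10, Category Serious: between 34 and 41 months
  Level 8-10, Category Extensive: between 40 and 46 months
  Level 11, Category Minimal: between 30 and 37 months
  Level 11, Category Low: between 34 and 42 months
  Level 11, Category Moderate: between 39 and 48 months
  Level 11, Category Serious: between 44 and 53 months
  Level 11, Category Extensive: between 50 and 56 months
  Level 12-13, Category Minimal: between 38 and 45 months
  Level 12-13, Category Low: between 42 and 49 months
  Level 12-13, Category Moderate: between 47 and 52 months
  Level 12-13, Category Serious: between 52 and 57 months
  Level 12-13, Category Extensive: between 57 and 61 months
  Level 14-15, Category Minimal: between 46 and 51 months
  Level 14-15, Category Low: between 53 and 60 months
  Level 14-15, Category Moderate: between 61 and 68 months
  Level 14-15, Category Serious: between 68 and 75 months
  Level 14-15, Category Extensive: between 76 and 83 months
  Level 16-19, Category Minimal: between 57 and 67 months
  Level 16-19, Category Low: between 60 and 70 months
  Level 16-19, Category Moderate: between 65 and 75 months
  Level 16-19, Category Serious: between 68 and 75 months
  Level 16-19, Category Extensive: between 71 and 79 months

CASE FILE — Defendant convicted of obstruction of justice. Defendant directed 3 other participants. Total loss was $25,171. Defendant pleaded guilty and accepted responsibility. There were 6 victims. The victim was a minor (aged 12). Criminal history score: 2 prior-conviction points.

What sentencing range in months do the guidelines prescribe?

Base offense level for obstruction of justice: 6.
S1 applies (level before this adjustment is 6 ≥ 5, so +4): 6 + 4 = 10.
S2 applies (level before this adjustment is 10 < 12, so +1): 10 + 1 = 11.
S3 applies: 11 − 2 = 9.
S4 applies: 9 + 3 = 12.
S5 applies: 12 + 2 = 14.
Final offense level: 14.
Criminal history: 2 prior points → Category Low (2).
Level 14 falls in the 14-15 band.
Grid: Level 14-15 × Category Low = 53-60 months.

53-60 months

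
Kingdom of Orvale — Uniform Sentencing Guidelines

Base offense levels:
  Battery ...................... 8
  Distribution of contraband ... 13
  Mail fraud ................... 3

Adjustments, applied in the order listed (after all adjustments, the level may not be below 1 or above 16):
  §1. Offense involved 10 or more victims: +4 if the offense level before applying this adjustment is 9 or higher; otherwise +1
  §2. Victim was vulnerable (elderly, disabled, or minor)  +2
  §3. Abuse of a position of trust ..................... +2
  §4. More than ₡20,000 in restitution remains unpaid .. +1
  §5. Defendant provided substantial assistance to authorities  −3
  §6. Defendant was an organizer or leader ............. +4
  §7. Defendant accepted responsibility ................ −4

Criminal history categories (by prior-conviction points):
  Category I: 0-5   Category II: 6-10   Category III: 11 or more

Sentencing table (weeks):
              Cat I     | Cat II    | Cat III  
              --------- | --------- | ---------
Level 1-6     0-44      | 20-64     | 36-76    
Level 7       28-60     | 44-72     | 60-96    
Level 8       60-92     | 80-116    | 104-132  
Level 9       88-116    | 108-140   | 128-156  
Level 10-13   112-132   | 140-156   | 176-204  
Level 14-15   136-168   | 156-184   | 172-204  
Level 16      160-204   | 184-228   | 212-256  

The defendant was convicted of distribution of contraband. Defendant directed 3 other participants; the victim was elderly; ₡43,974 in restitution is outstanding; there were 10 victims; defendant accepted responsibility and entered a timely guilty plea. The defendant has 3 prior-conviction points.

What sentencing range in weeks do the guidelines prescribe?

160-204 weeks

Base offense level for distribution of contraband: 13.
§1 applies (level before this adjustment is 13 ≥ 9, so +4): 13 + 4 = 17.
§2 applies: 17 + 2 = 19.
§4 applies: 19 + 1 = 20.
§6 applies: 20 + 4 = 24.
§7 applies: 24 − 4 = 20.
Level 20 exceeds the maximum of 16; capped at 16.
Final offense level: 16.
Criminal history: 3 prior points → Category I (0-5).
Level 16 falls in the 16 band.
Grid: Level 16 × Category I = 160-204 weeks.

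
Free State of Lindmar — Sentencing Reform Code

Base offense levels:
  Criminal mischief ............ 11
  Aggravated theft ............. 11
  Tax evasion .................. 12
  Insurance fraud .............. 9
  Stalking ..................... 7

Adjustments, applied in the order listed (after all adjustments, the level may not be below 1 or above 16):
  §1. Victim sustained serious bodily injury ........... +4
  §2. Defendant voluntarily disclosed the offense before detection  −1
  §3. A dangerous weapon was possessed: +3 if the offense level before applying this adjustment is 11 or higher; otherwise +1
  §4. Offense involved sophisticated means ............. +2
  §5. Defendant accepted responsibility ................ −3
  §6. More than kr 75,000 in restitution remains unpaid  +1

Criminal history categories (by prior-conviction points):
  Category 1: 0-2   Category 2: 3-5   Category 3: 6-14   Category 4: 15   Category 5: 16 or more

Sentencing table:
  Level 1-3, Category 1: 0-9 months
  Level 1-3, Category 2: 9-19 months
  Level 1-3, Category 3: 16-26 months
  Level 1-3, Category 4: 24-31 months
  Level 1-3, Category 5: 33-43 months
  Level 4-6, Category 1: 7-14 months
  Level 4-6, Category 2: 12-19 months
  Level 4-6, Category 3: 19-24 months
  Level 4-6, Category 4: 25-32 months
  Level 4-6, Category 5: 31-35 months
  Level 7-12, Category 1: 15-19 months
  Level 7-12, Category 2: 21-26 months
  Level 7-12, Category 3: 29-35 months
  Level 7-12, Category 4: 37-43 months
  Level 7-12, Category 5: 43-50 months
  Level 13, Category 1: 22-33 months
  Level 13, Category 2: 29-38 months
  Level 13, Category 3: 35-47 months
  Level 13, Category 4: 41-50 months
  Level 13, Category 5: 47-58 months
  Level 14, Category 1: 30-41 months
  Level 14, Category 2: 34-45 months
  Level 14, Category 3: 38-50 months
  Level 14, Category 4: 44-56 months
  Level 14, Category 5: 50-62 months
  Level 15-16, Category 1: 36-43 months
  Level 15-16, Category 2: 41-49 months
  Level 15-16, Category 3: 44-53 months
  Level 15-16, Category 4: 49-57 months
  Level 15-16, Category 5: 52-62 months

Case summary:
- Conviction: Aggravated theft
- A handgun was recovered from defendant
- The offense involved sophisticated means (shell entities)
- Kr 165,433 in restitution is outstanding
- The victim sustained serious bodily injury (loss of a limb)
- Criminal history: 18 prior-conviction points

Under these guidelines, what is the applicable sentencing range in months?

Base offense level for aggravated theft: 11.
§1 applies: 11 + 4 = 15.
§2 does not apply.
§3 applies (level before this adjustment is 15 ≥ 11, so +3): 15 + 3 = 18.
§4 applies: 18 + 2 = 20.
§5 does not apply.
§6 applies: 20 + 1 = 21.
Level 21 exceeds the maximum of 16; capped at 16.
Final offense level: 16.
Criminal history: 18 prior points → Category 5 (16+).
Level 16 falls in the 15-16 band.
Grid: Level 15-16 × Category 5 = 52-62 months.

52-62 months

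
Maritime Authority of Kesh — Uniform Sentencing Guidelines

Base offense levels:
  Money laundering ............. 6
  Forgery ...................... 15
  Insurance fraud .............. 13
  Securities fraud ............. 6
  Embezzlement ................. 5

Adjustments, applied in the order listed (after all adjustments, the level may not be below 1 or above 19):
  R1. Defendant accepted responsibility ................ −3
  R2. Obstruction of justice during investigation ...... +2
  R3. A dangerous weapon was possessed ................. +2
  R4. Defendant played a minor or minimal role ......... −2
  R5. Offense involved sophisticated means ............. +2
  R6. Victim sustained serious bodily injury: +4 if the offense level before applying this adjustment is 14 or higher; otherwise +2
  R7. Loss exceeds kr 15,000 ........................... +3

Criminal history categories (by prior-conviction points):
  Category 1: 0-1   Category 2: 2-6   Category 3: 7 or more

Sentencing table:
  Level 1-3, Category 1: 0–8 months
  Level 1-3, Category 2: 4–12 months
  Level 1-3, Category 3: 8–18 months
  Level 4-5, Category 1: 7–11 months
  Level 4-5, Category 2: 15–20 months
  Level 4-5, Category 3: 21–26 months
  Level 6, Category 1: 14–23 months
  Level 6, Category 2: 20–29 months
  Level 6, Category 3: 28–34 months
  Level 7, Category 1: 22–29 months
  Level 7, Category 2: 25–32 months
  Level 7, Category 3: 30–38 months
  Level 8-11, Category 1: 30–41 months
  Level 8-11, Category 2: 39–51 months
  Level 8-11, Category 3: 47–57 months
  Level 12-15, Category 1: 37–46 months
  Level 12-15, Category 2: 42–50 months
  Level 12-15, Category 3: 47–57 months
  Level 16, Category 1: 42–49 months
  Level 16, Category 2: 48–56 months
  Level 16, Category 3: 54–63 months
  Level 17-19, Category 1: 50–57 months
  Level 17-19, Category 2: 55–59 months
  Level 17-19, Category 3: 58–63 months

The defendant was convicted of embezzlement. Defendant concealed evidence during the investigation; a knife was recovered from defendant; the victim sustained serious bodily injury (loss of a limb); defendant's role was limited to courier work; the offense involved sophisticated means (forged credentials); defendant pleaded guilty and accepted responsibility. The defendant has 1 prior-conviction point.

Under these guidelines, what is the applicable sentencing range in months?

30-41 months

Base offense level for embezzlement: 5.
R1 applies: 5 − 3 = 2.
R2 applies: 2 + 2 = 4.
R3 applies: 4 + 2 = 6.
R4 applies: 6 − 2 = 4.
R5 applies: 4 + 2 = 6.
R6 applies (level before this adjustment is 6 < 14, so +2): 6 + 2 = 8.
Final offense level: 8.
Criminal history: 1 prior point → Category 1 (0-1).
Level 8 falls in the 8-11 band.
Grid: Level 8-11 × Category 1 = 30-41 months.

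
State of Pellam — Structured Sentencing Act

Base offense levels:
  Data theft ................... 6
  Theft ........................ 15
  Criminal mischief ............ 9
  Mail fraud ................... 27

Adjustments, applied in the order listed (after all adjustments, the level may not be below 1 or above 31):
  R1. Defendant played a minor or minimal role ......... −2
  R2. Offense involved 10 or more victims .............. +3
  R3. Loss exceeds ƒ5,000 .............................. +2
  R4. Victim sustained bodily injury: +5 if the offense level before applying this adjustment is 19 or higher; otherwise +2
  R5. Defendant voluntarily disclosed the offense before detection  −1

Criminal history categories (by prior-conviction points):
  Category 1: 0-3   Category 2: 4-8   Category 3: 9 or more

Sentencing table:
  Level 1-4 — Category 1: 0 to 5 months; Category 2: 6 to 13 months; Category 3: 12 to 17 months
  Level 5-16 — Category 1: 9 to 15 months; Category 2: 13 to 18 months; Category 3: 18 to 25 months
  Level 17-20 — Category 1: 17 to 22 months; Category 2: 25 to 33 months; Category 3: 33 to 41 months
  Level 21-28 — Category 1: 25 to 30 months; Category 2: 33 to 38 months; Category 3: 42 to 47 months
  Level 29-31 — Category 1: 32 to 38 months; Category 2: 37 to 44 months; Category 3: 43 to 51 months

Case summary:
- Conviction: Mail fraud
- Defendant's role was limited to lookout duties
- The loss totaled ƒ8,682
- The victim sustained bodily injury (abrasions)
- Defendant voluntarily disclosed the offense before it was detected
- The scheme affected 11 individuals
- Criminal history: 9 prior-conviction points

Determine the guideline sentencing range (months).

Base offense level for mail fraud: 27.
R1 applies: 27 − 2 = 25.
R2 applies: 25 + 3 = 28.
R3 applies: 28 + 2 = 30.
R4 applies (level before this adjustment is 30 ≥ 19, so +5): 30 + 5 = 35.
R5 applies: 35 − 1 = 34.
Level 34 exceeds the maximum of 31; capped at 31.
Final offense level: 31.
Criminal history: 9 prior points → Category 3 (9+).
Level 31 falls in the 29-31 band.
Grid: Level 29-31 × Category 3 = 43-51 months.

43-51 months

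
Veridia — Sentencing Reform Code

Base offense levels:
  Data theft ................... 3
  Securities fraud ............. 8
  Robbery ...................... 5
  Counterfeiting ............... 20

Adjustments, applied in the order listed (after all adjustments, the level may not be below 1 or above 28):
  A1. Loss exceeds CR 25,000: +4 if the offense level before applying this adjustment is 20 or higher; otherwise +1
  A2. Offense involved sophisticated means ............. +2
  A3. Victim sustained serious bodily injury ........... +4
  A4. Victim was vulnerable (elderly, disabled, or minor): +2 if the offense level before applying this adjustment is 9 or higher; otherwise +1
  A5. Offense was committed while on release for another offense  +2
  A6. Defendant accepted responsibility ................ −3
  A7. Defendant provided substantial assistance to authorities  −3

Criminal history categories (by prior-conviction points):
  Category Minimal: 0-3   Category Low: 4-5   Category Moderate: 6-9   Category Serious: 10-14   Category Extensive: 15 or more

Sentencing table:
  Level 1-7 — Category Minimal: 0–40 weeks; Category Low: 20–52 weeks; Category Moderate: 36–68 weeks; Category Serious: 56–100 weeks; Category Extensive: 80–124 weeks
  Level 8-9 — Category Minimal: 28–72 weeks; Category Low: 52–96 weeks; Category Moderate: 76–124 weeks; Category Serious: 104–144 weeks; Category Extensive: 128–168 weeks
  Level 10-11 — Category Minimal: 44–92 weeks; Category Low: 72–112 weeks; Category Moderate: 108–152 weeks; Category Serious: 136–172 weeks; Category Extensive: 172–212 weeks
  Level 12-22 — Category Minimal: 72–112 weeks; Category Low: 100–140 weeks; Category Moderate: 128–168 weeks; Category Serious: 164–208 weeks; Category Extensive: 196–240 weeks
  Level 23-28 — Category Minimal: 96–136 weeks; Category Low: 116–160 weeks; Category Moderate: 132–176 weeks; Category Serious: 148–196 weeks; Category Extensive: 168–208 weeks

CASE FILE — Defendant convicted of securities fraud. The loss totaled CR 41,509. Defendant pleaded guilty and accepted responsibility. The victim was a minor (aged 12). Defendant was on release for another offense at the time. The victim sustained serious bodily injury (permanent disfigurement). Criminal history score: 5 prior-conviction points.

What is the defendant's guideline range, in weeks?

Base offense level for securities fraud: 8.
A1 applies (level before this adjustment is 8 < 20, so +1): 8 + 1 = 9.
A3 applies: 9 + 4 = 13.
A4 applies (level before this adjustment is 13 ≥ 9, so +2): 13 + 2 = 15.
A5 applies: 15 + 2 = 17.
A6 applies: 17 − 3 = 14.
A7 does not apply.
Final offense level: 14.
Criminal history: 5 prior points → Category Low (4-5).
Level 14 falls in the 12-22 band.
Grid: Level 12-22 × Category Low = 100-140 weeks.

100-140 weeks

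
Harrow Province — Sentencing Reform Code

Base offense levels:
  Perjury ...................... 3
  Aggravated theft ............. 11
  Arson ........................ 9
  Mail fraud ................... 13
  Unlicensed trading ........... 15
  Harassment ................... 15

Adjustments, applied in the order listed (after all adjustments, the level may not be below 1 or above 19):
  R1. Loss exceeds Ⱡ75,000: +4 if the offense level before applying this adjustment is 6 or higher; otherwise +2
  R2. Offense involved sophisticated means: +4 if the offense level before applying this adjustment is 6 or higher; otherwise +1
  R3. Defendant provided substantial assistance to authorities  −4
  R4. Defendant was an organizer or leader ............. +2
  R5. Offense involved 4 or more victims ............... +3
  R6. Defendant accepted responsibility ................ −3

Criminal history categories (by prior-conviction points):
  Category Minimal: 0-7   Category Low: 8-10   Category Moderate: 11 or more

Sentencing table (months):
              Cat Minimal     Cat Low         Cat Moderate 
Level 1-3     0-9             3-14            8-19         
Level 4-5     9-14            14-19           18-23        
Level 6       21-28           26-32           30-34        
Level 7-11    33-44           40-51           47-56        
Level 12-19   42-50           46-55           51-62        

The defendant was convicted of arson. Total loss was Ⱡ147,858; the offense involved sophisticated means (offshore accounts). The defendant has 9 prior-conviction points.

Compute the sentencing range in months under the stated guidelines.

46-55 months

Base offense level for arson: 9.
R1 applies (level before this adjustment is 9 ≥ 6, so +4): 9 + 4 = 13.
R2 applies (level before this adjustment is 13 ≥ 6, so +4): 13 + 4 = 17.
R3 does not apply.
R6 does not apply.
Final offense level: 17.
Criminal history: 9 prior points → Category Low (8-10).
Level 17 falls in the 12-19 band.
Grid: Level 12-19 × Category Low = 46-55 months.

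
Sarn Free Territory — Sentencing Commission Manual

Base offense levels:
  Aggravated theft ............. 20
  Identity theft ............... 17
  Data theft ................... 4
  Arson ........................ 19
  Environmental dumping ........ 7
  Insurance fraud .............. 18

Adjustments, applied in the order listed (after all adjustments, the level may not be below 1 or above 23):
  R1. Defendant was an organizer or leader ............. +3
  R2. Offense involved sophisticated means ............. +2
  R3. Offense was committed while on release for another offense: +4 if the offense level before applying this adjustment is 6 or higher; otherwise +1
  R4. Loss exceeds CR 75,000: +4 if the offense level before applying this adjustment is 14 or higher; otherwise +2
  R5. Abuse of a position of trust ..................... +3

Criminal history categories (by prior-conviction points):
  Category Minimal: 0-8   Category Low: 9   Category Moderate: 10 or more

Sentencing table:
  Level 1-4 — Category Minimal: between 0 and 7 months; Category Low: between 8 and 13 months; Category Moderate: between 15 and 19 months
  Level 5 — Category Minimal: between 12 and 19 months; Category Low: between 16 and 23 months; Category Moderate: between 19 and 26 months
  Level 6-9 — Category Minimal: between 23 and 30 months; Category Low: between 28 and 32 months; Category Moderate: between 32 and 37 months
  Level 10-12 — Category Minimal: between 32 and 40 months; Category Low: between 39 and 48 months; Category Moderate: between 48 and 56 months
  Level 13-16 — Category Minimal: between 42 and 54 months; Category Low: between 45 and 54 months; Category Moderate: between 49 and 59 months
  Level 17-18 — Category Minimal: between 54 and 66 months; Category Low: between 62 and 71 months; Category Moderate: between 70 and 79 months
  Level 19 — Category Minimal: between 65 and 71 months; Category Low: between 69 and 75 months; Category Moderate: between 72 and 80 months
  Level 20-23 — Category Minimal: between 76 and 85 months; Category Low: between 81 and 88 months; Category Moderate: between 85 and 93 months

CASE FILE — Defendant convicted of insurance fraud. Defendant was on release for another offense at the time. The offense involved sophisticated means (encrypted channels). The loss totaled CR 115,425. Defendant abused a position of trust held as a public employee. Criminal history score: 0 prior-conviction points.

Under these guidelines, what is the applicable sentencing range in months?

Base offense level for insurance fraud: 18.
R2 applies: 18 + 2 = 20.
R3 applies (level before this adjustment is 20 ≥ 6, so +4): 20 + 4 = 24.
R4 applies (level before this adjustment is 24 ≥ 14, so +4): 24 + 4 = 28.
R5 applies: 28 + 3 = 31.
Level 31 exceeds the maximum of 23; capped at 23.
Final offense level: 23.
Criminal history: 0 prior points → Category Minimal (0-8).
Level 23 falls in the 20-23 band.
Grid: Level 20-23 × Category Minimal = 76-85 months.

76-85 months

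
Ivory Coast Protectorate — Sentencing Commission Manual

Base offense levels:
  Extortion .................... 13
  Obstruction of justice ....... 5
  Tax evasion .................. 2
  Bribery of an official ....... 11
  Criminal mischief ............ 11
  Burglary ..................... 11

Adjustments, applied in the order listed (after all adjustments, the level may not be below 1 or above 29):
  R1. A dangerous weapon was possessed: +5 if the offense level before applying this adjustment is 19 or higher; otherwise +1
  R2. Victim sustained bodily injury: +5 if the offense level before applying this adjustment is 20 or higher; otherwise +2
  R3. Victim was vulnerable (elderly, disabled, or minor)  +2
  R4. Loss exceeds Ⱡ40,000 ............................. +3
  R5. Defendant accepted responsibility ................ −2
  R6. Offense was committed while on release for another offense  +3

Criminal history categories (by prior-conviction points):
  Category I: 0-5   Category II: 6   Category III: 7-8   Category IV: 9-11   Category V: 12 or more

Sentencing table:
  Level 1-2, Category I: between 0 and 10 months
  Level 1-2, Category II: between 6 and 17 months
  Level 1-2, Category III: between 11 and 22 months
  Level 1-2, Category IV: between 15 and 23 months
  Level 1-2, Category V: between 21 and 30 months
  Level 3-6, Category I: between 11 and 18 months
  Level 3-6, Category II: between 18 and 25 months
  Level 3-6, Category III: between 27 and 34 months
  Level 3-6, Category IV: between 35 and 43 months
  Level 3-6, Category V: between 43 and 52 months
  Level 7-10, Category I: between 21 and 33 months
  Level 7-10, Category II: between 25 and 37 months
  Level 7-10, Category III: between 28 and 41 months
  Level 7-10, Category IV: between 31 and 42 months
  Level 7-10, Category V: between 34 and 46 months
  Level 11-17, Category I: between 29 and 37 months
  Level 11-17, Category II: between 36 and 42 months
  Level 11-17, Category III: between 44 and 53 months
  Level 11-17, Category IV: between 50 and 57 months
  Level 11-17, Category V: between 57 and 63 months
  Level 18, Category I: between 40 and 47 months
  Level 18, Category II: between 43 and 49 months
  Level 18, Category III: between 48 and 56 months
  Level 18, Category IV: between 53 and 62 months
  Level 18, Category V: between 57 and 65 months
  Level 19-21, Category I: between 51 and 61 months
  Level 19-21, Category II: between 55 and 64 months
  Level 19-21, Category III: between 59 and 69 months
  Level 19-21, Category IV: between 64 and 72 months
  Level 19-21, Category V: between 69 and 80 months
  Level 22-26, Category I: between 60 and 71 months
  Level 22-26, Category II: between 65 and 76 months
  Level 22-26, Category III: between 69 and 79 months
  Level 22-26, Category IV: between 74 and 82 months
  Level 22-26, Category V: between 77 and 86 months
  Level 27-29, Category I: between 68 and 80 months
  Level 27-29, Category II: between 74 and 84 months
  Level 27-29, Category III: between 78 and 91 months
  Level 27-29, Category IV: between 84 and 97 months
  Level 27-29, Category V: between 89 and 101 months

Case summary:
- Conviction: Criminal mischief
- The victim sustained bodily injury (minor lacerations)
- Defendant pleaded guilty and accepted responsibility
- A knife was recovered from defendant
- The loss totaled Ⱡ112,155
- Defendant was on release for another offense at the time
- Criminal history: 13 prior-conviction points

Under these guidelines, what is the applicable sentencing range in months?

57-65 months

Base offense level for criminal mischief: 11.
R1 applies (level before this adjustment is 11 < 19, so +1): 11 + 1 = 12.
R2 applies (level before this adjustment is 12 < 20, so +2): 12 + 2 = 14.
R4 applies: 14 + 3 = 17.
R5 applies: 17 − 2 = 15.
R6 applies: 15 + 3 = 18.
Final offense level: 18.
Criminal history: 13 prior points → Category V (12+).
Level 18 falls in the 18 band.
Grid: Level 18 × Category V = 57-65 months.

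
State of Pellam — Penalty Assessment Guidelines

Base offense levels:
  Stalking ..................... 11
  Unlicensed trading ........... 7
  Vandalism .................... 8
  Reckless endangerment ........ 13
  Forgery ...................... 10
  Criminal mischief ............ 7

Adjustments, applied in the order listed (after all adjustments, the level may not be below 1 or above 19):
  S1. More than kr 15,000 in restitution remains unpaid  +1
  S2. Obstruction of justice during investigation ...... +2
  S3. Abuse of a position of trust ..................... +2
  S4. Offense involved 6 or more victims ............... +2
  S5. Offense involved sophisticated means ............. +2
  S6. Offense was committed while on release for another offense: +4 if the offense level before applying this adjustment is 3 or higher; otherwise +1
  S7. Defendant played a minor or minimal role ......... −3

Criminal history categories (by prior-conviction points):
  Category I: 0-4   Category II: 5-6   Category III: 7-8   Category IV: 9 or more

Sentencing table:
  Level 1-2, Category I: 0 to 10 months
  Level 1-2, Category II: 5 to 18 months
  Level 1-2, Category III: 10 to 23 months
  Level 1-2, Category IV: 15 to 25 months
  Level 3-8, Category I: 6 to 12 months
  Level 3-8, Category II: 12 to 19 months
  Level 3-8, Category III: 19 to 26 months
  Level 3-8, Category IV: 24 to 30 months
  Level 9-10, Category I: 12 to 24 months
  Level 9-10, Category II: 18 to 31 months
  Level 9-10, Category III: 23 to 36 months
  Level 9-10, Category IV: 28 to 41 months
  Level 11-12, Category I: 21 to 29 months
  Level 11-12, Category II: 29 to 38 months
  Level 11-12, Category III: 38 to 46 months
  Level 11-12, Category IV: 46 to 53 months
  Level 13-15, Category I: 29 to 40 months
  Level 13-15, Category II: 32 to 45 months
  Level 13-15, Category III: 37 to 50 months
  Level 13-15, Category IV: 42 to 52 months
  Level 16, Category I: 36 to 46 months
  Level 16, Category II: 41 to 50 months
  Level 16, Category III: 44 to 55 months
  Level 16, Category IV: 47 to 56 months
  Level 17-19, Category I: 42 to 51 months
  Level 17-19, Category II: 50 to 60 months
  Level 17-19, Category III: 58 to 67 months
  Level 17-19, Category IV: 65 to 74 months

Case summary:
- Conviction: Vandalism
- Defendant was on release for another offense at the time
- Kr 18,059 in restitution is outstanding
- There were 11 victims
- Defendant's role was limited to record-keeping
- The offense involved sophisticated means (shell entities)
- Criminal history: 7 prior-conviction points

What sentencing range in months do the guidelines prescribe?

37-50 months

Base offense level for vandalism: 8.
S1 applies: 8 + 1 = 9.
S2 does not apply.
S3 does not apply.
S4 applies: 9 + 2 = 11.
S5 applies: 11 + 2 = 13.
S6 applies (level before this adjustment is 13 ≥ 3, so +4): 13 + 4 = 17.
S7 applies: 17 − 3 = 14.
Final offense level: 14.
Criminal history: 7 prior points → Category III (7-8).
Level 14 falls in the 13-15 band.
Grid: Level 13-15 × Category III = 37-50 months.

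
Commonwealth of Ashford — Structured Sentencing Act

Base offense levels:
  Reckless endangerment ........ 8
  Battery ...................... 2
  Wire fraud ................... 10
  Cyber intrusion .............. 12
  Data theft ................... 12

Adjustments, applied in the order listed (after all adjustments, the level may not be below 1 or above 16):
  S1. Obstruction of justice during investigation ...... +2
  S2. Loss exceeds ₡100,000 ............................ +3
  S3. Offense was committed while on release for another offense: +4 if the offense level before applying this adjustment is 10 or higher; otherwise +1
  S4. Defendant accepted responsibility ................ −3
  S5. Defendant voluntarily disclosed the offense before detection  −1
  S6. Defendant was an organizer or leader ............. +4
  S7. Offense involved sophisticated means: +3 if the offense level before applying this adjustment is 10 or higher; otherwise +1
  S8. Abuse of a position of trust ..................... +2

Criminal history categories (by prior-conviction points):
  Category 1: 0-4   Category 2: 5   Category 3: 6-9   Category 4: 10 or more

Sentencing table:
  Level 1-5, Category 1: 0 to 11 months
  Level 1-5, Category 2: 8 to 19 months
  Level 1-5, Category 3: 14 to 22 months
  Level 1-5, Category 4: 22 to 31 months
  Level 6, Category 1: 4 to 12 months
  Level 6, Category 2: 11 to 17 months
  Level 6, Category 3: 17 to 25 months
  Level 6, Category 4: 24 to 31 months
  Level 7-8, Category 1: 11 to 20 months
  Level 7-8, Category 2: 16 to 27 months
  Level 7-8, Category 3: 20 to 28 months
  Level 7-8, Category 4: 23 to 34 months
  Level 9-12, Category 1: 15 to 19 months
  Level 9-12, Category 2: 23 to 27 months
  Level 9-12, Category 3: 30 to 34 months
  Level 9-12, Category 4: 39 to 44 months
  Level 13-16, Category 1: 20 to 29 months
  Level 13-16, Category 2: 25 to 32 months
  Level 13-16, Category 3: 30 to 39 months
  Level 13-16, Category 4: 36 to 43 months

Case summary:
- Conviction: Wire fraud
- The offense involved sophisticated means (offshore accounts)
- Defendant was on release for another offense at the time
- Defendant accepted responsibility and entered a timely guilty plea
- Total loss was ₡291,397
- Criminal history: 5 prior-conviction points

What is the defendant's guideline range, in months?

Base offense level for wire fraud: 10.
S2 applies: 10 + 3 = 13.
S3 applies (level before this adjustment is 13 ≥ 10, so +4): 13 + 4 = 17.
S4 applies: 17 − 3 = 14.
S5 does not apply.
S6 does not apply.
S7 applies (level before this adjustment is 14 ≥ 10, so +3): 14 + 3 = 17.
Level 17 exceeds the maximum of 16; capped at 16.
Final offense level: 16.
Criminal history: 5 prior points → Category 2 (5).
Level 16 falls in the 13-16 band.
Grid: Level 13-16 × Category 2 = 25-32 months.

25-32 months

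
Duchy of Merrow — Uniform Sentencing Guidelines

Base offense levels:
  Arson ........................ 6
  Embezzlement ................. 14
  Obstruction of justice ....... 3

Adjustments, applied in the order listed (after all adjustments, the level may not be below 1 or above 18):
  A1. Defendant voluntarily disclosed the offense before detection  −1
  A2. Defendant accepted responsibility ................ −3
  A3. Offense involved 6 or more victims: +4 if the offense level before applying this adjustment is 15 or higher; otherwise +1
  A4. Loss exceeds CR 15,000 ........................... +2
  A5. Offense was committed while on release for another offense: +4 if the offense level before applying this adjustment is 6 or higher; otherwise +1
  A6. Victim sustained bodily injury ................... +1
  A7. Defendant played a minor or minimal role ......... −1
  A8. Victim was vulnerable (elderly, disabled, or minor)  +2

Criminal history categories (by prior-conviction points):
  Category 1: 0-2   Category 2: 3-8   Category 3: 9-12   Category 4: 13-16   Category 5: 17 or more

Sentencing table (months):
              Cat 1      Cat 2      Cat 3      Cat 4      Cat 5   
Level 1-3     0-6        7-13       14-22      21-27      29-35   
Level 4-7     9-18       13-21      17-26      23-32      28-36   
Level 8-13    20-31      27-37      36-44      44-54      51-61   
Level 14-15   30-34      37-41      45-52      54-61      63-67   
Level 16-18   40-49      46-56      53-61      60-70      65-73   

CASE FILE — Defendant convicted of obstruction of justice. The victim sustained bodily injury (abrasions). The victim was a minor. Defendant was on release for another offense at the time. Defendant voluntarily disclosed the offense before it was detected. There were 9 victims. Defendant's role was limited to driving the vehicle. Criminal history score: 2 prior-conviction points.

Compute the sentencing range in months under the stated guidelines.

Base offense level for obstruction of justice: 3.
A1 applies: 3 − 1 = 2.
A2 does not apply.
A3 applies (level before this adjustment is 2 < 15, so +1): 2 + 1 = 3.
A5 applies (level before this adjustment is 3 < 6, so +1): 3 + 1 = 4.
A6 applies: 4 + 1 = 5.
A7 applies: 5 − 1 = 4.
A8 applies: 4 + 2 = 6.
Final offense level: 6.
Criminal history: 2 prior points → Category 1 (0-2).
Level 6 falls in the 4-7 band.
Grid: Level 4-7 × Category 1 = 9-18 months.

9-18 months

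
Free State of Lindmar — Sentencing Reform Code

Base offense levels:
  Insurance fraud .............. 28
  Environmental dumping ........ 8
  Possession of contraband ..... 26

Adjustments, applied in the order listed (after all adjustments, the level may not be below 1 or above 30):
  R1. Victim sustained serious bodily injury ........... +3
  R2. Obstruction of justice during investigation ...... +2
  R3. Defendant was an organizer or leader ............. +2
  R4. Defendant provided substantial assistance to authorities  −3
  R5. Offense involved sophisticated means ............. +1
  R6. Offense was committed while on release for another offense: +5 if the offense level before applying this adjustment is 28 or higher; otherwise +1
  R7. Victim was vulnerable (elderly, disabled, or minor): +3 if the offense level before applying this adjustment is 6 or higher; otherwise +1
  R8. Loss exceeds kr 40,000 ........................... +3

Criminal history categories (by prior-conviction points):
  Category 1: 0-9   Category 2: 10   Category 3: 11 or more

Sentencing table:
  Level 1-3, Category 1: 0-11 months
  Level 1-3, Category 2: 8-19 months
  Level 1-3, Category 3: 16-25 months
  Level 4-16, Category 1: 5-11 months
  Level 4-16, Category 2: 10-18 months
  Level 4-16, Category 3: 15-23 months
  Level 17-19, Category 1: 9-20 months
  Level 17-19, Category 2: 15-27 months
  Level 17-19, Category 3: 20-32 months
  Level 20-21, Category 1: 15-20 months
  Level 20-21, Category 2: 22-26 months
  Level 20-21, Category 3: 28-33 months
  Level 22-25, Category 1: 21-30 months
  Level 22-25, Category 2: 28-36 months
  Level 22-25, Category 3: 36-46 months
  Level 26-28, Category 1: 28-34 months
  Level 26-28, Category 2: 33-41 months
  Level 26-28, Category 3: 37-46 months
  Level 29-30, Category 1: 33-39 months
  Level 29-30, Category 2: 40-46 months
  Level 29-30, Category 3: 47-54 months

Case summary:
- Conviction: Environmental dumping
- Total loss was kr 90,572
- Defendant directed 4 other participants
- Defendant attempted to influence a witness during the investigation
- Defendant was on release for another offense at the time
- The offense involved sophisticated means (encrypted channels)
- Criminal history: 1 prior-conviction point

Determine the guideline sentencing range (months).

9-20 months

Base offense level for environmental dumping: 8.
R1 does not apply.
R2 applies: 8 + 2 = 10.
R3 applies: 10 + 2 = 12.
R5 applies: 12 + 1 = 13.
R6 applies (level before this adjustment is 13 < 28, so +1): 13 + 1 = 14.
R7 does not apply.
R8 applies: 14 + 3 = 17.
Final offense level: 17.
Criminal history: 1 prior point → Category 1 (0-9).
Level 17 falls in the 17-19 band.
Grid: Level 17-19 × Category 1 = 9-20 months.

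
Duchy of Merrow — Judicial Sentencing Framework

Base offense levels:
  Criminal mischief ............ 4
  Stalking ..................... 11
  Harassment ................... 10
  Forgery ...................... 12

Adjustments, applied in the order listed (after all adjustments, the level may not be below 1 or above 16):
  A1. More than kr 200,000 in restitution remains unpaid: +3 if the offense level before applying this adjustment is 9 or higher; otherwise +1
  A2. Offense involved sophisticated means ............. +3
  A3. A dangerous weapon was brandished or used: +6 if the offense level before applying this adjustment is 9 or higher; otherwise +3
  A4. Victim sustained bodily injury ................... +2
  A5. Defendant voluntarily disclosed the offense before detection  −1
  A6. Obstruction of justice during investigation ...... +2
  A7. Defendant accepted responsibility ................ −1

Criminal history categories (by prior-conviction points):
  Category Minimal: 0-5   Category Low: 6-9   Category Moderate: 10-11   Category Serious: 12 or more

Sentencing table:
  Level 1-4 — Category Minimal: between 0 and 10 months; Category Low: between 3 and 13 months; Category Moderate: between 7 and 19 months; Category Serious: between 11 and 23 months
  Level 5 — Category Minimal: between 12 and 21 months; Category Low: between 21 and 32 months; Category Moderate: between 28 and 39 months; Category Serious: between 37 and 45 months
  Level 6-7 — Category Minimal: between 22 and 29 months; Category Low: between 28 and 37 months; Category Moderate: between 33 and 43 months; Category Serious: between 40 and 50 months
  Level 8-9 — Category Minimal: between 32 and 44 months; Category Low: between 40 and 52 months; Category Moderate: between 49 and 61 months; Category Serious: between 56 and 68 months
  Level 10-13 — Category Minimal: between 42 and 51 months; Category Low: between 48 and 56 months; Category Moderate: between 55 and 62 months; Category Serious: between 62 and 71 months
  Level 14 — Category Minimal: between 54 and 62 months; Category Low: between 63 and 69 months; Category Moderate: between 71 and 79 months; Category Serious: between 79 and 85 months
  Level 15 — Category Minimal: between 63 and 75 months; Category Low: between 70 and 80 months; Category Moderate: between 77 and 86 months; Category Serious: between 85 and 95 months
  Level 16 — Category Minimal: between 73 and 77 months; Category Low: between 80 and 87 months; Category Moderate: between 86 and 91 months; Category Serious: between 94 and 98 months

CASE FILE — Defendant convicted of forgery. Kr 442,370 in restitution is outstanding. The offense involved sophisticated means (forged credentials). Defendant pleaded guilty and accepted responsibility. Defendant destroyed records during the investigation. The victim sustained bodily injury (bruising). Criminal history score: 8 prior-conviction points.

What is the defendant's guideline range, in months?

Base offense level for forgery: 12.
A1 applies (level before this adjustment is 12 ≥ 9, so +3): 12 + 3 = 15.
A2 applies: 15 + 3 = 18.
A3 does not apply.
A4 applies: 18 + 2 = 20.
A5 does not apply.
A6 applies: 20 + 2 = 22.
A7 applies: 22 − 1 = 21.
Level 21 exceeds the maximum of 16; capped at 16.
Final offense level: 16.
Criminal history: 8 prior points → Category Low (6-9).
Level 16 falls in the 16 band.
Grid: Level 16 × Category Low = 80-87 months.

80-87 months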